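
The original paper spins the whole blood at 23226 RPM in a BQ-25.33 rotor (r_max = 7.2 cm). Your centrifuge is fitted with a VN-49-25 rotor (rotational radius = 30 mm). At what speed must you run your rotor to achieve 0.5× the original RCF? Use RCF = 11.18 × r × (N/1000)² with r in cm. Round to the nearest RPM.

≈ 25443 RPM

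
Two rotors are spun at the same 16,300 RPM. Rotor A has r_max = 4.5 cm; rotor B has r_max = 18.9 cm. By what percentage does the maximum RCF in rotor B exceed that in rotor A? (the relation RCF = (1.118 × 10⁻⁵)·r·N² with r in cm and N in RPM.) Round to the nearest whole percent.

320%

At equal RPM, RCF scales linearly with r: ratio = 18.9 / 4.5 = 4.2000.
So rotor B delivers 320.0% more g-force.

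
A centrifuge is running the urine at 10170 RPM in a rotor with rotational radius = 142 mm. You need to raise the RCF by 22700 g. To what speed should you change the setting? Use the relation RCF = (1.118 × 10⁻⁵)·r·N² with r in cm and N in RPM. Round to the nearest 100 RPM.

N₂ ≈ 15700 RPM

r = 142 mm = 14.2 cm
Current RCF = 1.118 × 10⁻⁵ × 14.2 × (10170)² = 1.118 × 10⁻⁵ × 14.2 × 103,428,900 ≈ 16,420 × g
Target RCF = 16,420 + 22,700 = 39,120 × g
N² = 39,120 / (15.8756 × 10⁻⁵) = 246,415,883
N ≈ √246,415,883 ≈ 15,697.6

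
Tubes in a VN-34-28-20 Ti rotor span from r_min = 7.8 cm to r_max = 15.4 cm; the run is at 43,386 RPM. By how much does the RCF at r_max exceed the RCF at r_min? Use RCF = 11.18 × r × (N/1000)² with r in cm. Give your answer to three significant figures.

ΔRCF = 11.18 × (r_max − r_min) × (N/1000)² = 11.18 × 7.6 × 1,882.344996 ≈ 159,939.1

≈ 160000 g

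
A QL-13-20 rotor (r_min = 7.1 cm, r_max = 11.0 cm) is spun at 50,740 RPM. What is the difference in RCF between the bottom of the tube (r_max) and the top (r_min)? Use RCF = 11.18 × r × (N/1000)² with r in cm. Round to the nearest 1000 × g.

≈ 112000 g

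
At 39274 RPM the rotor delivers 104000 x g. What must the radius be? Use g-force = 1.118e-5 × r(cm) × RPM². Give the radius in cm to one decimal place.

6.0 cm

104000 = 1.118 × 10⁻⁵ × r × (39274)²
r = 104000 / (1.118 × 10⁻⁵ × 1,542,447,076) = 104000 / 17244.56 ≈ 6.031 cm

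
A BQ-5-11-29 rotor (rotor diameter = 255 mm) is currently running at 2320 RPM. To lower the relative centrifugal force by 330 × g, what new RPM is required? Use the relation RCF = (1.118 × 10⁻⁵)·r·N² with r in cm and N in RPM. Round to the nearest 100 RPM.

≈ 1800 RPM

r = 255 mm / 2 = 127.5 mm = 12.75 cm
Current RCF = 1.118 × 10⁻⁵ × 12.75 × (2320)² = 1.118 × 10⁻⁵ × 12.75 × 5,382,400 ≈ 767.2 × g
Target RCF = 767.2 − 330 = 437.2 × g
N² = 437.2 / (14.2545 × 10⁻⁵) = 3,067,102
N ≈ √3,067,102 ≈ 1,751.3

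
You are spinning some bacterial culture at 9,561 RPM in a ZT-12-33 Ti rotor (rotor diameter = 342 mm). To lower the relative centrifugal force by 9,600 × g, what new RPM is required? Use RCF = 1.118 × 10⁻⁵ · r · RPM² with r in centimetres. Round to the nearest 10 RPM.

r = 342 mm / 2 = 171 mm = 17.1 cm
Current RCF = 1.118 × 10⁻⁵ × 17.1 × (9561)² = 1.118 × 10⁻⁵ × 17.1 × 91,412,721 ≈ 17,476.1 × g
Target RCF = 17,476.1 − 9,600 = 7,876.1 × g
N² = 7,876.1 / (19.1178 × 10⁻⁵) = 41,197,732
N ≈ √41,197,732 ≈ 6,418.5

6420 RPM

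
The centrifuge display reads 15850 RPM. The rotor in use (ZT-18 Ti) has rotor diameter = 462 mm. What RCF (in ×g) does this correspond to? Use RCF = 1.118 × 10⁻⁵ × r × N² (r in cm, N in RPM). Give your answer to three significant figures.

r = 462 mm / 2 = 231 mm = 23.1 cm
RCF = 1.118 × 10⁻⁵ × 23.1 × (15850)² = 1.118 × 10⁻⁵ × 23.1 × 251,222,500 ≈ 64,880.2 × g

≈ 64900 ×g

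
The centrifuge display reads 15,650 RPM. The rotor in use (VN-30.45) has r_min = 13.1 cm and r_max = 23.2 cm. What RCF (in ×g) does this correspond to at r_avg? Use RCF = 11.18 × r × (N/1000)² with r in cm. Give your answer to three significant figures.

r_avg = (13.1 + 23.2) / 2 = 18.15 cm
RCF = 11.18 × r × (N/1000)²
RCF = 11.18 × 18.15 × (15.65)² = 11.18 × 18.15 × 244.9225 ≈ 49,698.9 × g

49700 ×g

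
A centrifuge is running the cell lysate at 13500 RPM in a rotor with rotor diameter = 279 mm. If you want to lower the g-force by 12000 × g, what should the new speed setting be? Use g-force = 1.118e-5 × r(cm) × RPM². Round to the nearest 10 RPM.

r = 279 mm / 2 = 139.5 mm = 13.95 cm
Current RCF = 1.118 × 10⁻⁵ × 13.95 × (13500)² = 1.118 × 10⁻⁵ × 13.95 × 182,250,000 ≈ 28,423.9 × g
Target RCF = 28,423.9 − 12,000 = 16,423.9 × g
N² = 16,423.9 / (15.5961 × 10⁻⁵) = 105,307,737
N ≈ √105,307,737 ≈ 10,262.0

10260 RPM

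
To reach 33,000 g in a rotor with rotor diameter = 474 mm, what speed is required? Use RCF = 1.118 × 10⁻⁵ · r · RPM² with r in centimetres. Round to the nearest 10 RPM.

r = 474 mm / 2 = 237 mm = 23.7 cm
33,000 = 1.118 × 10⁻⁵ × 23.7 × N²
N² = 33,000 / (26.4966 × 10⁻⁵) = 124,544,281
N ≈ √124,544,281 ≈ 11,159.9

N ≈ 11160 RPM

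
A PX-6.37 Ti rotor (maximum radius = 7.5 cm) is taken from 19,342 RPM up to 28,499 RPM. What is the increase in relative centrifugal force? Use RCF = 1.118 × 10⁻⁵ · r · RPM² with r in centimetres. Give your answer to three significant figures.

36700 ×g

RCF₁ = 1.118 × 10⁻⁵ × 7.5 × (19342)² = 1.118 × 10⁻⁵ × 7.5 × 374,112,964 ≈ 31,369.4 × g
RCF₂ = 1.118 × 10⁻⁵ × 7.5 × (28499)² = 1.118 × 10⁻⁵ × 7.5 × 812,193,001 ≈ 68,102.4 × g
Increase = 68,102.4 − 31,369.4 = 36,733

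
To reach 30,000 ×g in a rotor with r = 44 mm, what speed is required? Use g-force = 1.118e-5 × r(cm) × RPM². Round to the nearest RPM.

r = 44 mm = 4.4 cm
RCF = 1.118 × 10⁻⁵ × r × N²
30,000 = 1.118 × 10⁻⁵ × 4.4 × N²
N² = 30,000 / (4.9192 × 10⁻⁵) = 609,855,261
N ≈ √609,855,261 ≈ 24,695.2

≈ 24695 RPM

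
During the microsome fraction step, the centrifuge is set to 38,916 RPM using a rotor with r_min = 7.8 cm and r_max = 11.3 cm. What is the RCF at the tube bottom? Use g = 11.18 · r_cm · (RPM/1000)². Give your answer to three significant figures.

Use r_max = 11.3 cm.
RCF = 11.18 × 11.3 × (38.916)² = 11.18 × 11.3 × 1,514.455056 ≈ 191,327.2 × g

≈ 191000 ×g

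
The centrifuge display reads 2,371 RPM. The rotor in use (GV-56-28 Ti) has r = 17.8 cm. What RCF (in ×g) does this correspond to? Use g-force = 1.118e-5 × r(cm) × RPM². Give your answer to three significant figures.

≈ 1120 ×g

RCF = 1.118 × 10⁻⁵ × 17.8 × (2371)² = 1.118 × 10⁻⁵ × 17.8 × 5,621,641 ≈ 1,118.7 × g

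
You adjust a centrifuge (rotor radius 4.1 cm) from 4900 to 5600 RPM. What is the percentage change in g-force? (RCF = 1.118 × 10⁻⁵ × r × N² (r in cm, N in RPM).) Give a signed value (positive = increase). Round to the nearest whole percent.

+31%

RCF ∝ N², so the ratio is (5600/4900)² = (1.142857)² = 1.3061.
Change = 1.3061 − 1 = +0.3061 → +30.6%.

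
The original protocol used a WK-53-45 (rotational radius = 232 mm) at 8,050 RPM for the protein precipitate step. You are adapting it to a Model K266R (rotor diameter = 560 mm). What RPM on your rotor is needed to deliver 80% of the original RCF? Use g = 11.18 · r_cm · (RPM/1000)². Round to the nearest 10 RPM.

Original rotor: r = 232 mm = 23.2 cm
RCF_original = 11.18 × 23.2 × (8.05)² = 11.18 × 23.2 × 64.8025 ≈ 16,808.2 × g
Target RCF = 0.8 × 16,808.2 ≈ 13,446.6 × g
Your rotor: r = 560 mm / 2 = 280 mm = 28 cm
13,446.6 = 11.18 × 28 × (N/1000)²
(N/1000)² = 13,446.6 / 313.04 = 42.95489
N = 1000 × √42.95489 ≈ 6,554.0

≈ 6550 RPM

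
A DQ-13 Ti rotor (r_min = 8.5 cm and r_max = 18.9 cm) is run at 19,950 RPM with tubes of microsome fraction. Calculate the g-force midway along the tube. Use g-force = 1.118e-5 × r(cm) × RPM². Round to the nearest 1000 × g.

≈ 61000 × g

r_avg = (8.5 + 18.9) / 2 = 13.7 cm
RCF = 1.118 × 10⁻⁵ × r × N²
RCF = 1.118 × 10⁻⁵ × 13.7 × (19950)² = 1.118 × 10⁻⁵ × 13.7 × 398,002,500 ≈ 60,960.5 × g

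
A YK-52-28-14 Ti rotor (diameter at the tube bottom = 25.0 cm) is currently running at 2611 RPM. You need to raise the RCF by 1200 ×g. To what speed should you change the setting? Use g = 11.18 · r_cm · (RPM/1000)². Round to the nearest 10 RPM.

3920 RPM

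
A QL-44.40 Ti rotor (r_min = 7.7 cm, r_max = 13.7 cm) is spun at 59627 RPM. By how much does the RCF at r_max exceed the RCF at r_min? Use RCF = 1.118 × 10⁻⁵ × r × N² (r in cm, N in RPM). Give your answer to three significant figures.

238000 ×g

ΔRCF = 1.118 × 10⁻⁵ × (r_max − r_min) × N² = 1.118 × 10⁻⁵ × 6.0 × 3,555,379,129 ≈ 238,494.8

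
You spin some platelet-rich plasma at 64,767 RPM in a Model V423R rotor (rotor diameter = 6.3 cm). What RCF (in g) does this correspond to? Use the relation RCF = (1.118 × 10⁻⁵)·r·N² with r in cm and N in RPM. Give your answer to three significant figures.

RCF ≈ 148000 g

r = 6.3 / 2 = 3.15 cm
RCF = 1.118 × 10⁻⁵ × 3.15 × (64767)² = 1.118 × 10⁻⁵ × 3.15 × 4,194,764,289 ≈ 147,727 × g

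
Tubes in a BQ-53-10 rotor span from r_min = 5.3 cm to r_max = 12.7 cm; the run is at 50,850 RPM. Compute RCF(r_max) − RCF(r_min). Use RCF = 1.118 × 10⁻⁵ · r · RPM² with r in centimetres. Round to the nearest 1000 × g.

RCF_max = 1.118 × 10⁻⁵ × 12.7 × (50850)² = 1.118 × 10⁻⁵ × 12.7 × 2,585,722,500 ≈ 367,136.4 × g
RCF_min = 1.118 × 10⁻⁵ × 5.3 × (50850)² = 1.118 × 10⁻⁵ × 5.3 × 2,585,722,500 ≈ 153,214.4 × g
ΔRCF = 367,136.4 − 153,214.4 = 213,922

214000 x g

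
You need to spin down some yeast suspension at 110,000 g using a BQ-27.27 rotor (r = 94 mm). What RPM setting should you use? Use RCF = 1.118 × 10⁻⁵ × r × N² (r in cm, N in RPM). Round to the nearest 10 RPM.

32350 RPM

r = 94 mm = 9.4 cm
RCF = 1.118 × 10⁻⁵ × r × N²
110,000 = 1.118 × 10⁻⁵ × 9.4 × N²
N² = 110,000 / (10.5092 × 10⁻⁵) = 1,046,701,937
N ≈ √1,046,701,937 ≈ 32,352.8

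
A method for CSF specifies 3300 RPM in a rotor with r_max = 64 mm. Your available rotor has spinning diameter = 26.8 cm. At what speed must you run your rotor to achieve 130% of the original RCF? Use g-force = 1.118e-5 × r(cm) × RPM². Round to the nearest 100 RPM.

2600 RPM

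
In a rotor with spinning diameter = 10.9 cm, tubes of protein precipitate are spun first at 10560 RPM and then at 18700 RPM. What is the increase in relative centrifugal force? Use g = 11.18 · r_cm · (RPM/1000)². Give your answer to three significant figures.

r = 10.9 / 2 = 5.45 cm
RCF₁ = 11.18 × 5.45 × (10.56)² = 11.18 × 5.45 × 111.5136 ≈ 6,794.6 × g
RCF₂ = 11.18 × 5.45 × (18.7)² = 11.18 × 5.45 × 349.69 ≈ 21,307 × g
Increase = 21,307 − 6,794.6 = 14,512.4

14500 × g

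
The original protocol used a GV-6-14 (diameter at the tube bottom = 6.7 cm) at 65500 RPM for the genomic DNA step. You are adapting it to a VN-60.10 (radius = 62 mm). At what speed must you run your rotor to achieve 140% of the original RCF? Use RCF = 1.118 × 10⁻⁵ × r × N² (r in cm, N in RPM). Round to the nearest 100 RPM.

57000 RPM

Original rotor: r = 6.7 / 2 = 3.35 cm
RCF_original = 1.118 × 10⁻⁵ × 3.35 × (65500)² = 1.118 × 10⁻⁵ × 3.35 × 4,290,250,000 ≈ 160,682.7 × g
Target RCF = 1.4 × 160,682.7 ≈ 224,955.8 × g
Your rotor: r = 62 mm = 6.2 cm
224,955.8 = 1.118 × 10⁻⁵ × 6.2 × N²
N² = 224,955.8 / (6.9316 × 10⁻⁵) = 3,245,366,149
N ≈ √3,245,366,149 ≈ 56,968.1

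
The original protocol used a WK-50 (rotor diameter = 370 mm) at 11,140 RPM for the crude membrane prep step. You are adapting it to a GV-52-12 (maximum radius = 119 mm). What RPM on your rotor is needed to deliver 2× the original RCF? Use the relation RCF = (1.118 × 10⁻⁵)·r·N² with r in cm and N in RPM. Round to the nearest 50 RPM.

≈ 19650 RPM

Original rotor: r = 370 mm / 2 = 185 mm = 18.5 cm
RCF_original = 1.118 × 10⁻⁵ × 18.5 × (11140)² = 1.118 × 10⁻⁵ × 18.5 × 124,099,600 ≈ 25,667.5 × g
Target RCF = 2 × 25,667.5 ≈ 51,335 × g
Your rotor: r = 119 mm = 11.9 cm
51,335 = 1.118 × 10⁻⁵ × 11.9 × N²
N² = 51,335 / (13.3042 × 10⁻⁵) = 385,855,594
N ≈ √385,855,594 ≈ 19,643.2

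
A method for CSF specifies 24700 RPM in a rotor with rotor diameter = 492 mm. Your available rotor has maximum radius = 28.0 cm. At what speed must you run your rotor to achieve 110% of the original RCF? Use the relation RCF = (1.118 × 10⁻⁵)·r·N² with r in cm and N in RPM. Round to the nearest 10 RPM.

Original rotor: r = 492 mm / 2 = 246 mm = 24.6 cm
RCF_original = 1.118 × 10⁻⁵ × 24.6 × (24700)² = 1.118 × 10⁻⁵ × 24.6 × 610,090,000 ≈ 167,791.8 × g
Target RCF = 1.1 × 167,791.8 ≈ 184,571 × g
184,571 = 1.118 × 10⁻⁵ × 28 × N²
N² = 184,571 / (31.304 × 10⁻⁵) = 589,608,357
N ≈ √589,608,357 ≈ 24,281.9

24280 RPM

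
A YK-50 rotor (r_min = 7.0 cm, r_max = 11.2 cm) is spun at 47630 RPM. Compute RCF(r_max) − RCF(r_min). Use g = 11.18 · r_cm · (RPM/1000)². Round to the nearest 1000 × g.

ΔRCF = 11.18 × (r_max − r_min) × (N/1000)² = 11.18 × 4.2 × 2,268.6169 ≈ 106,525.2

107000 × g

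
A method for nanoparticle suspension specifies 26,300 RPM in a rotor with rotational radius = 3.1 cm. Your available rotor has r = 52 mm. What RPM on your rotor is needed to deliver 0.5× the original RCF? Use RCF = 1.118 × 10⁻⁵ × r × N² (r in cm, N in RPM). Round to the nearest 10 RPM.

≈ 14360 RPM

RCF = 1.118 × 10⁻⁵ × r × N²
RCF_original = 1.118 × 10⁻⁵ × 3.1 × (26300)² = 1.118 × 10⁻⁵ × 3.1 × 691,690,000 ≈ 23,972.6 × g
Target RCF = 0.5 × 23,972.6 ≈ 11,986.3 × g
Your rotor: r = 52 mm = 5.2 cm
11,986.3 = 1.118 × 10⁻⁵ × 5.2 × N²
N² = 11,986.3 / (5.8136 × 10⁻⁵) = 206,176,896
N ≈ √206,176,896 ≈ 14,358.9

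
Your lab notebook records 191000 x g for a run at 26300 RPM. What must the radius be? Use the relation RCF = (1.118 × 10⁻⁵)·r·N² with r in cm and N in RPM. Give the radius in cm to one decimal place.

≈ 24.7 cm

RCF = 1.118 × 10⁻⁵ × r × N²
191000 = 1.118 × 10⁻⁵ × r × (26300)²
r = 191000 / (1.118 × 10⁻⁵ × 691,690,000) = 191000 / 7733.094 ≈ 24.699 cm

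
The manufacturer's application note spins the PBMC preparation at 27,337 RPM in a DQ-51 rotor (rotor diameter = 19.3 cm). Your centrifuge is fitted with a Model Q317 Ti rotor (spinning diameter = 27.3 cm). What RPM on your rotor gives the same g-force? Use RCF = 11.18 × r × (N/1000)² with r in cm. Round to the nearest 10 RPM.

≈ 22990 RPM

Original rotor: r = 19.3 / 2 = 9.65 cm
RCF_original = 11.18 × 9.65 × (27.337)² = 11.18 × 9.65 × 747.311569 ≈ 80,625.2 × g
Your rotor: r = 27.3 / 2 = 13.65 cm
80,625.2 = 11.18 × 13.65 × (N/1000)²
(N/1000)² = 80,625.2 / 152.607 = 528.3191
N = 1000 × √528.3191 ≈ 22,985.2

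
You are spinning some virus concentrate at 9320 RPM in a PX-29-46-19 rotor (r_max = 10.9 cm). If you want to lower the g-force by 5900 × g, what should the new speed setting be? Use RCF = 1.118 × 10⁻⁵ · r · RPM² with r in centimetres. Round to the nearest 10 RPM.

N₂ ≈ 6200 RPM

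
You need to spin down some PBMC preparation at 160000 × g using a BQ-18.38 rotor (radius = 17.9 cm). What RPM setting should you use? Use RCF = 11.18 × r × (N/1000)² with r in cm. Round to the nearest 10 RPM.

RCF = 11.18 × r × (N/1000)²
160,000 = 11.18 × 17.9 × (N/1000)²
(N/1000)² = 160,000 / 200.122 = 799.5123
N = 1000 × √799.5123 ≈ 28,275.6

N ≈ 28280 RPM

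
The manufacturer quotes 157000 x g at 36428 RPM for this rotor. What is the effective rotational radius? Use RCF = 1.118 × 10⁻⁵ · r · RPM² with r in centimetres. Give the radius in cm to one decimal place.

RCF = 1.118 × 10⁻⁵ × r × N²
157000 = 1.118 × 10⁻⁵ × r × (36428)²
r = 157000 / (1.118 × 10⁻⁵ × 1,326,999,184) = 157000 / 14835.85 ≈ 10.582 cm

10.6 cm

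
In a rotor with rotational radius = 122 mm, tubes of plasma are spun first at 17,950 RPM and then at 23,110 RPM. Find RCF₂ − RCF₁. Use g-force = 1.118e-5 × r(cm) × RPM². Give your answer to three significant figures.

≈ 28900 × g

r = 122 mm = 12.2 cm
RCF₁ = 1.118 × 10⁻⁵ × 12.2 × (17950)² = 1.118 × 10⁻⁵ × 12.2 × 322,202,500 ≈ 43,947.1 × g
RCF₂ = 1.118 × 10⁻⁵ × 12.2 × (23110)² = 1.118 × 10⁻⁵ × 12.2 × 534,072,100 ≈ 72,845.3 × g
Increase = 72,845.3 − 43,947.1 = 28,898.2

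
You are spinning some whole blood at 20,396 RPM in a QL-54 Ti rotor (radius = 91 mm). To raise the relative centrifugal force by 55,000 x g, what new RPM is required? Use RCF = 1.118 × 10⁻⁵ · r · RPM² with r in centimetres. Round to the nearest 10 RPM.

N₂ ≈ 30930 RPM

r = 91 mm = 9.1 cm
Current RCF = 1.118 × 10⁻⁵ × 9.1 × (20396)² = 1.118 × 10⁻⁵ × 9.1 × 415,996,816 ≈ 42,322.7 × g
Target RCF = 42,322.7 + 55,000 = 97,322.7 × g
N² = 97,322.7 / (10.1738 × 10⁻⁵) = 956,601,270
N ≈ √956,601,270 ≈ 30,929.0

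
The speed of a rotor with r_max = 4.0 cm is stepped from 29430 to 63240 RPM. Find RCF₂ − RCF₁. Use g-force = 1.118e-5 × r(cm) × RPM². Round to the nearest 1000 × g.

140000 ×g

RCF₁ = 1.118 × 10⁻⁵ × 4 × (29430)² = 1.118 × 10⁻⁵ × 4 × 866,124,900 ≈ 38,733.1 × g
RCF₂ = 1.118 × 10⁻⁵ × 4 × (63240)² = 1.118 × 10⁻⁵ × 4 × 3,999,297,600 ≈ 178,848.6 × g
Increase = 178,848.6 − 38,733.1 = 140,115.5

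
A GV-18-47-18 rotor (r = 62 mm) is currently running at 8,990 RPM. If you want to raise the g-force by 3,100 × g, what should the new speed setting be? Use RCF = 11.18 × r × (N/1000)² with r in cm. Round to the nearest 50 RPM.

r = 62 mm = 6.2 cm
Current RCF = 11.18 × 6.2 × (8.99)² = 11.18 × 6.2 × 80.8201 ≈ 5,602.1 × g
Target RCF = 5,602.1 + 3,100 = 8,702.1 × g
(N/1000)² = 8,702.1 / 69.316 = 125.5424
N = 1000 × √125.5424 ≈ 11,204.6

11200 RPM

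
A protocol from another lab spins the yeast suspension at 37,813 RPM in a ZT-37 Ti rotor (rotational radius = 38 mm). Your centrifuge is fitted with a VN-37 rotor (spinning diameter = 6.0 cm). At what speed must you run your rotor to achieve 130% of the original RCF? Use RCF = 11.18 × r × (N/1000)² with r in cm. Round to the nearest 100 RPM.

48500 RPM

Original rotor: r = 38 mm = 3.8 cm
RCF_original = 11.18 × 3.8 × (37.813)² = 11.18 × 3.8 × 1,429.822969 ≈ 60,744.6 × g
Target RCF = 1.3 × 60,744.6 ≈ 78,968 × g
Your rotor: r = 6.0 / 2 = 3 cm
78,968 = 11.18 × 3 × (N/1000)²
(N/1000)² = 78,968 / 33.54 = 2354.442
N = 1000 × √2354.442 ≈ 48,522.6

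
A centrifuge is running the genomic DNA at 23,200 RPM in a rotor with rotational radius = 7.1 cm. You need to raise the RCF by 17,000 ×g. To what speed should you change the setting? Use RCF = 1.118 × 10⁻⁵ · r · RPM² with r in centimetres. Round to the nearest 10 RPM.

27430 RPM

Current RCF = 1.118 × 10⁻⁵ × 7.1 × (23200)² = 1.118 × 10⁻⁵ × 7.1 × 538,240,000 ≈ 42,724.4 × g
Target RCF = 42,724.4 + 17,000 = 59,724.4 × g
N² = 59,724.4 / (7.9378 × 10⁻⁵) = 752,404,948
N ≈ √752,404,948 ≈ 27,430.0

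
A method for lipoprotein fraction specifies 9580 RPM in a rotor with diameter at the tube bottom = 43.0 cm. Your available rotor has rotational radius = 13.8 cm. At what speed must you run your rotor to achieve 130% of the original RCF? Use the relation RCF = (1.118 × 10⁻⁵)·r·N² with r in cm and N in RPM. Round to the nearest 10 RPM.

Original rotor: r = 43.0 / 2 = 21.5 cm
RCF_original = 1.118 × 10⁻⁵ × 21.5 × (9580)² = 1.118 × 10⁻⁵ × 21.5 × 91,776,400 ≈ 22,060.3 × g
Target RCF = 1.3 × 22,060.3 ≈ 28,678.4 × g
28,678.4 = 1.118 × 10⁻⁵ × 13.8 × N²
N² = 28,678.4 / (15.4284 × 10⁻⁵) = 185,880,584
N ≈ √185,880,584 ≈ 13,633.8

≈ 13630 RPM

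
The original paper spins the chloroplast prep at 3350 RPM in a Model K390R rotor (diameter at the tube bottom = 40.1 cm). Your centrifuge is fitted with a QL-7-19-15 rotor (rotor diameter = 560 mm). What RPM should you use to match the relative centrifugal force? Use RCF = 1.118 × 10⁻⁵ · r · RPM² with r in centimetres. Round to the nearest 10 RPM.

Original rotor: r = 40.1 / 2 = 20.05 cm
RCF_original = 1.118 × 10⁻⁵ × 20.05 × (3350)² = 1.118 × 10⁻⁵ × 20.05 × 11,222,500 ≈ 2,515.6 × g
Your rotor: r = 560 mm / 2 = 280 mm = 28 cm
2,515.6 = 1.118 × 10⁻⁵ × 28 × N²
N² = 2,515.6 / (31.304 × 10⁻⁵) = 8,036,034
N ≈ √8,036,034 ≈ 2,834.8

≈ 2830 RPM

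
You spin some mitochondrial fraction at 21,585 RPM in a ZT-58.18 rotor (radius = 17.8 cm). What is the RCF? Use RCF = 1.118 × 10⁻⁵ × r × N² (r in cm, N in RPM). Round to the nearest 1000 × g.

93000 × g

RCF = 1.118 × 10⁻⁵ × 17.8 × (21585)² = 1.118 × 10⁻⁵ × 17.8 × 465,912,225 ≈ 92,718.4 × g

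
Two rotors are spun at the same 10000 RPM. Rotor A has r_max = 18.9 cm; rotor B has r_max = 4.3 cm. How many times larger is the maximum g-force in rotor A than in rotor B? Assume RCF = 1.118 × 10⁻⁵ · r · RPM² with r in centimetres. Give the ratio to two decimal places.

At fixed N, RCF ∝ r, so RCF_A/RCF_B = r_A/r_B = 18.9 / 4.3 = 4.3953.

4.40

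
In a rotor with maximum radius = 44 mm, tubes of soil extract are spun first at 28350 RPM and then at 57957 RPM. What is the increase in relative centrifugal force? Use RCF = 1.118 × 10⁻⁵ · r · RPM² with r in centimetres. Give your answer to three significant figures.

126000 g

r = 44 mm = 4.4 cm
RCF₁ = 1.118 × 10⁻⁵ × 4.4 × (28350)² = 1.118 × 10⁻⁵ × 4.4 × 803,722,500 ≈ 39,536.7 × g
RCF₂ = 1.118 × 10⁻⁵ × 4.4 × (57957)² = 1.118 × 10⁻⁵ × 4.4 × 3,359,013,849 ≈ 165,236.6 × g
Increase = 165,236.6 − 39,536.7 = 125,699.9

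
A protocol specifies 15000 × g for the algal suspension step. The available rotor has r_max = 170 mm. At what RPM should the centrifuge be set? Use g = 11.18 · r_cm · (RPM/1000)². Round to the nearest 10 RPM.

≈ 8880 RPM

r = 170 mm = 17.0 cm
15,000 = 11.18 × 17 × (N/1000)²
(N/1000)² = 15,000 / 190.06 = 78.92245
N = 1000 × √78.92245 ≈ 8,883.8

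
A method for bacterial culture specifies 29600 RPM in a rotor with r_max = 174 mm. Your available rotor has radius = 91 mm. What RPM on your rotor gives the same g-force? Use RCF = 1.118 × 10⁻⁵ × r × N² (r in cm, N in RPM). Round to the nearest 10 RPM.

40930 RPM

Original rotor: r = 174 mm = 17.4 cm
RCF_original = 1.118 × 10⁻⁵ × 17.4 × (29600)² = 1.118 × 10⁻⁵ × 17.4 × 876,160,000 ≈ 170,441.2 × g
Your rotor: r = 91 mm = 9.1 cm
170,441.2 = 1.118 × 10⁻⁵ × 9.1 × N²
N² = 170,441.2 / (10.1738 × 10⁻⁵) = 1,675,295,367
N ≈ √1,675,295,367 ≈ 40,930.4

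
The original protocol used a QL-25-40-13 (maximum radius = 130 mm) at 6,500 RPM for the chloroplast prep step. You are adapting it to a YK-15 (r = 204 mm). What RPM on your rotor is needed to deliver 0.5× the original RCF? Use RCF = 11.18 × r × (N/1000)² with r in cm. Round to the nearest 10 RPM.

Original rotor: r = 130 mm = 13.0 cm
RCF_original = 11.18 × 13 × (6.5)² = 11.18 × 13 × 42.25 ≈ 6,140.6 × g
Target RCF = 0.5 × 6,140.6 ≈ 3,070.3 × g
Your rotor: r = 204 mm = 20.4 cm
3,070.3 = 11.18 × 20.4 × (N/1000)²
(N/1000)² = 3,070.3 / 228.072 = 13.46198
N = 1000 × √13.46198 ≈ 3,669.1

≈ 3670 RPM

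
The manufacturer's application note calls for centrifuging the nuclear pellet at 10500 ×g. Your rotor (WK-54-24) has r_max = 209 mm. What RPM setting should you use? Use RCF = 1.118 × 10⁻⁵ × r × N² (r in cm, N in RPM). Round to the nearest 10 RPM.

r = 209 mm = 20.9 cm
RCF = 1.118 × 10⁻⁵ × r × N²
10,500 = 1.118 × 10⁻⁵ × 20.9 × N²
N² = 10,500 / (23.3662 × 10⁻⁵) = 44,936,703
N ≈ √44,936,703 ≈ 6,703.5

≈ 6700 RPM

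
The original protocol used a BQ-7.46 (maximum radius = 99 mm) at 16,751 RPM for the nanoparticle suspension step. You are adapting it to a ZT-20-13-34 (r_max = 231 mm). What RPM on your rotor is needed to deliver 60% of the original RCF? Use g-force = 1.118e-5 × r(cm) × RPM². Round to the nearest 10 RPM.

Original rotor: r = 99 mm = 9.9 cm
RCF_original = 1.118 × 10⁻⁵ × 9.9 × (16751)² = 1.118 × 10⁻⁵ × 9.9 × 280,596,001 ≈ 31,056.9 × g
Target RCF = 0.6 × 31,056.9 ≈ 18,634.1 × g
Your rotor: r = 231 mm = 23.1 cm
18,634.1 = 1.118 × 10⁻⁵ × 23.1 × N²
N² = 18,634.1 / (25.8258 × 10⁻⁵) = 72,153,041
N ≈ √72,153,041 ≈ 8,494.3

≈ 8490 RPM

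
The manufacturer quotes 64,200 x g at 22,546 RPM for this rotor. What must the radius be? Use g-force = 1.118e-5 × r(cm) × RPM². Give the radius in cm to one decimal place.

11.3 cm

RCF = 1.118 × 10⁻⁵ × r × N²
64200 = 1.118 × 10⁻⁵ × r × (22546)²
r = 64200 / (1.118 × 10⁻⁵ × 508,322,116) = 64200 / 5683.041 ≈ 11.297 cm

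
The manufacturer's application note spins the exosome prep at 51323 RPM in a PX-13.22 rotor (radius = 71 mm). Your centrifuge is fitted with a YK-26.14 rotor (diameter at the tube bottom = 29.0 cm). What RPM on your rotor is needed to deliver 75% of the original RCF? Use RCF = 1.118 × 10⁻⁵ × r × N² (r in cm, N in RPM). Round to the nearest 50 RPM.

Original rotor: r = 71 mm = 7.1 cm
RCF = 1.118 × 10⁻⁵ × r × N²
RCF_original = 1.118 × 10⁻⁵ × 7.1 × (51323)² = 1.118 × 10⁻⁵ × 7.1 × 2,634,050,329 ≈ 209,085.6 × g
Target RCF = 0.75 × 209,085.6 ≈ 156,814.2 × g
Your rotor: r = 29.0 / 2 = 14.5 cm
156,814.2 = 1.118 × 10⁻⁵ × 14.5 × N²
N² = 156,814.2 / (16.211 × 10⁻⁵) = 967,332,058
N ≈ √967,332,058 ≈ 31,102.0

31100 RPM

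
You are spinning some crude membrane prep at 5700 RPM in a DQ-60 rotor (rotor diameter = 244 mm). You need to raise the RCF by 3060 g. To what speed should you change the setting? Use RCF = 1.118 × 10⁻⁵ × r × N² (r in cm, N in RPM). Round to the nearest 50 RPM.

r = 244 mm / 2 = 122 mm = 12.2 cm
Current RCF = 1.118 × 10⁻⁵ × 12.2 × (5700)² = 1.118 × 10⁻⁵ × 12.2 × 32,490,000 ≈ 4,431.5 × g
Target RCF = 4,431.5 + 3,060 = 7,491.5 × g
N² = 7,491.5 / (13.6396 × 10⁻⁵) = 54,924,631
N ≈ √54,924,631 ≈ 7,411.1

7400 RPM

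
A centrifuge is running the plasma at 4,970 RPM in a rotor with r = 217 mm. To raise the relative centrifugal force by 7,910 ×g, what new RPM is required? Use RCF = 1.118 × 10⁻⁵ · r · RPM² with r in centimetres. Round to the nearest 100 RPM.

r = 217 mm = 21.7 cm
Current RCF = 1.118 × 10⁻⁵ × 21.7 × (4970)² = 1.118 × 10⁻⁵ × 21.7 × 24,700,900 ≈ 5,992.6 × g
Target RCF = 5,992.6 + 7,910 = 13,902.6 × g
N² = 13,902.6 / (24.2606 × 10⁻⁵) = 57,305,260
N ≈ √57,305,260 ≈ 7,570.0

N₂ ≈ 7600 RPM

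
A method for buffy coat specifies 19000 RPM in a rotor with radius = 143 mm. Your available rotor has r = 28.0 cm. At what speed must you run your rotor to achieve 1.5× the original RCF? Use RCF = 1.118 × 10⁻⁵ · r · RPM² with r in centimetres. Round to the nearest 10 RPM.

16630 RPM

Original rotor: r = 143 mm = 14.3 cm
RCF = 1.118 × 10⁻⁵ × r × N²
RCF_original = 1.118 × 10⁻⁵ × 14.3 × (19000)² = 1.118 × 10⁻⁵ × 14.3 × 361,000,000 ≈ 57,714.5 × g
Target RCF = 1.5 × 57,714.5 ≈ 86,571.8 × g
86,571.8 = 1.118 × 10⁻⁵ × 28 × N²
N² = 86,571.8 / (31.304 × 10⁻⁵) = 276,551,878
N ≈ √276,551,878 ≈ 16,629.8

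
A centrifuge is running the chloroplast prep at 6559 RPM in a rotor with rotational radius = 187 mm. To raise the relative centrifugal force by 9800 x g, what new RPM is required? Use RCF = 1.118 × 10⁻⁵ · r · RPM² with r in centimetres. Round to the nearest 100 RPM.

≈ 9500 RPM

r = 187 mm = 18.7 cm
Current RCF = 1.118 × 10⁻⁵ × 18.7 × (6559)² = 1.118 × 10⁻⁵ × 18.7 × 43,020,481 ≈ 8,994.1 × g
Target RCF = 8,994.1 + 9,800 = 18,794.1 × g
N² = 18,794.1 / (20.9066 × 10⁻⁵) = 89,895,535
N ≈ √89,895,535 ≈ 9,481.3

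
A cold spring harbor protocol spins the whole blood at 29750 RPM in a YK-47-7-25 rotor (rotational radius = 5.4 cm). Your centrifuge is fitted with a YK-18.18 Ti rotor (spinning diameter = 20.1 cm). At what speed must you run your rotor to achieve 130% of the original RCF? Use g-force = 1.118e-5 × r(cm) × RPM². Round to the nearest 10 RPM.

24860 RPM

RCF = 1.118 × 10⁻⁵ × r × N²
RCF_original = 1.118 × 10⁻⁵ × 5.4 × (29750)² = 1.118 × 10⁻⁵ × 5.4 × 885,062,500 ≈ 53,433 × g
Target RCF = 1.3 × 53,433 ≈ 69,462.9 × g
Your rotor: r = 20.1 / 2 = 10.05 cm
69,462.9 = 1.118 × 10⁻⁵ × 10.05 × N²
N² = 69,462.9 / (11.2359 × 10⁻⁵) = 618,222,839
N ≈ √618,222,839 ≈ 24,864.1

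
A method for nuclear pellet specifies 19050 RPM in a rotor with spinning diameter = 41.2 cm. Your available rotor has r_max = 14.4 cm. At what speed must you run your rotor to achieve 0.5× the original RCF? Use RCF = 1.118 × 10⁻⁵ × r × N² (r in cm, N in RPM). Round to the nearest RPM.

≈ 16111 RPM

Original rotor: r = 41.2 / 2 = 20.6 cm
RCF_original = 1.118 × 10⁻⁵ × 20.6 × (19050)² = 1.118 × 10⁻⁵ × 20.6 × 362,902,500 ≈ 83,579.3 × g
Target RCF = 0.5 × 83,579.3 ≈ 41,789.7 × g
41,789.7 = 1.118 × 10⁻⁵ × 14.4 × N²
N² = 41,789.7 / (16.0992 × 10⁻⁵) = 259,576,252
N ≈ √259,576,252 ≈ 16,111.4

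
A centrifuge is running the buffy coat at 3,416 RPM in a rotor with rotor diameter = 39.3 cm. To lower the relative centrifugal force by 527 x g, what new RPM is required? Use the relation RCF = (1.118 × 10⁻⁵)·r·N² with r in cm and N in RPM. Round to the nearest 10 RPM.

r = 39.3 / 2 = 19.65 cm
Current RCF = 1.118 × 10⁻⁵ × 19.65 × (3416)² = 1.118 × 10⁻⁵ × 19.65 × 11,669,056 ≈ 2,563.5 × g
Target RCF = 2,563.5 − 527 = 2,036.5 × g
N² = 2,036.5 / (21.9687 × 10⁻⁵) = 9,270,007
N ≈ √9,270,007 ≈ 3,044.7

N₂ ≈ 3040 RPM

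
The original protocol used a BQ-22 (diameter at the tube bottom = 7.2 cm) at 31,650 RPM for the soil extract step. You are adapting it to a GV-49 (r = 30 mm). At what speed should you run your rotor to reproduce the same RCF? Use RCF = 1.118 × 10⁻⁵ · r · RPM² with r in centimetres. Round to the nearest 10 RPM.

34670 RPM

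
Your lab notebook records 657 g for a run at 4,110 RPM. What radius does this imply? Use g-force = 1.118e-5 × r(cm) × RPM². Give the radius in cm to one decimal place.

657 = 1.118 × 10⁻⁵ × r × (4110)²
r = 657 / (1.118 × 10⁻⁵ × 16,892,100) = 657 / 188.8537 ≈ 3.479 cm

3.5 cm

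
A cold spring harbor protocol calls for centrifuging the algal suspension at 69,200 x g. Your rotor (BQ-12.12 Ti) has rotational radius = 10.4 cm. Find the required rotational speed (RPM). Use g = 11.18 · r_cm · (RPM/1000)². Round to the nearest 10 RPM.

24400 RPM

RCF = 11.18 × r × (N/1000)²
69,200 = 11.18 × 10.4 × (N/1000)²
(N/1000)² = 69,200 / 116.272 = 595.1562
N = 1000 × √595.1562 ≈ 24,395.8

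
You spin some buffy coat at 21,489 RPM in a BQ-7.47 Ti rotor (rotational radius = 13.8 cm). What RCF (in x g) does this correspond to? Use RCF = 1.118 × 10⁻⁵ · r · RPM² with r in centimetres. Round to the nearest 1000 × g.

71000 x g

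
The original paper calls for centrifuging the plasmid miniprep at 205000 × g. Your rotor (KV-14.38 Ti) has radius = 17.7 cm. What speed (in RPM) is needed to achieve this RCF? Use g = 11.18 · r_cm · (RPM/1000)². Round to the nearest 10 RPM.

205,000 = 11.18 × 17.7 × (N/1000)²
(N/1000)² = 205,000 / 197.886 = 1035.95
N = 1000 × √1035.95 ≈ 32,186.2

N ≈ 32190 RPM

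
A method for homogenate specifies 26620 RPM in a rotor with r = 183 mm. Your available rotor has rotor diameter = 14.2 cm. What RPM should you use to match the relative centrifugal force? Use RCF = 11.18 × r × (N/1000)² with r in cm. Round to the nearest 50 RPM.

Original rotor: r = 183 mm = 18.3 cm
RCF = 11.18 × r × (N/1000)²
RCF_original = 11.18 × 18.3 × (26.62)² = 11.18 × 18.3 × 708.6244 ≈ 144,980.3 × g
Your rotor: r = 14.2 / 2 = 7.1 cm
144,980.3 = 11.18 × 7.1 × (N/1000)²
(N/1000)² = 144,980.3 / 79.378 = 1826.454
N = 1000 × √1826.454 ≈ 42,737.0

≈ 42750 RPM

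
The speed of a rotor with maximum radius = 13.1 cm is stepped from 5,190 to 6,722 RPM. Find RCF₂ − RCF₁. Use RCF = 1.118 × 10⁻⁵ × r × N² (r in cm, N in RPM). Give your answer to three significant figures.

2670 x g

RCF₁ = 1.118 × 10⁻⁵ × 13.1 × (5190)² = 1.118 × 10⁻⁵ × 13.1 × 26,936,100 ≈ 3,945 × g
RCF₂ = 1.118 × 10⁻⁵ × 13.1 × (6722)² = 1.118 × 10⁻⁵ × 13.1 × 45,185,284 ≈ 6,617.7 × g
Increase = 6,617.7 − 3,945 = 2,672.7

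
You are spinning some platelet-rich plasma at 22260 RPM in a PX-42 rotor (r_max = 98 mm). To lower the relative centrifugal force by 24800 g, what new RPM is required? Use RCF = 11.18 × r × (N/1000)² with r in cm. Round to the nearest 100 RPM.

r = 98 mm = 9.8 cm
Current RCF = 11.18 × 9.8 × (22.26)² = 11.18 × 9.8 × 495.5076 ≈ 54,289.8 × g
Target RCF = 54,289.8 − 24,800 = 29,489.8 × g
(N/1000)² = 29,489.8 / 109.564 = 269.1559
N = 1000 × √269.1559 ≈ 16,406.0

≈ 16400 RPM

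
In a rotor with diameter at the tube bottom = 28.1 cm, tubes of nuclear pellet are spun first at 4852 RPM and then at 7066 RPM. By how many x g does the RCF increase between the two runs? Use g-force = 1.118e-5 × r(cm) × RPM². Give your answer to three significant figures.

4140 x g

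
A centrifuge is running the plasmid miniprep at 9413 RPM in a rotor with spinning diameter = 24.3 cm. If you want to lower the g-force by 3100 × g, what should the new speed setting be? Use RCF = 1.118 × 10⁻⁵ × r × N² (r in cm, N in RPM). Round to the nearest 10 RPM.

r = 24.3 / 2 = 12.15 cm
Current RCF = 1.118 × 10⁻⁵ × 12.15 × (9413)² = 1.118 × 10⁻⁵ × 12.15 × 88,604,569 ≈ 12,035.8 × g
Target RCF = 12,035.8 − 3,100 = 8,935.8 × g
N² = 8,935.8 / (13.5837 × 10⁻⁵) = 65,783,255
N ≈ √65,783,255 ≈ 8,110.7

N₂ ≈ 8110 RPM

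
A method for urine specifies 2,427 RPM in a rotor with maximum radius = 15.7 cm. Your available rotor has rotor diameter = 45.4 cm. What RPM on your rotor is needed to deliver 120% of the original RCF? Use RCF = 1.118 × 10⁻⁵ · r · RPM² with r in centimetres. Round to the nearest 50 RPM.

2200 RPM

RCF_original = 1.118 × 10⁻⁵ × 15.7 × (2427)² = 1.118 × 10⁻⁵ × 15.7 × 5,890,329 ≈ 1,033.9 × g
Target RCF = 1.2 × 1,033.9 ≈ 1,240.7 × g
Your rotor: r = 45.4 / 2 = 22.7 cm
1,240.7 = 1.118 × 10⁻⁵ × 22.7 × N²
N² = 1,240.7 / (25.3786 × 10⁻⁵) = 4,888,765
N ≈ √4,888,765 ≈ 2,211.1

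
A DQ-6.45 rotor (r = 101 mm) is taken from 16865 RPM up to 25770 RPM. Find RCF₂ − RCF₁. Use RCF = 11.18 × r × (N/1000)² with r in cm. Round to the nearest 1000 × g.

43000 g

r = 101 mm = 10.1 cm
RCF₁ = 11.18 × 10.1 × (16.865)² = 11.18 × 10.1 × 284.428225 ≈ 32,117.1 × g
RCF₂ = 11.18 × 10.1 × (25.77)² = 11.18 × 10.1 × 664.0929 ≈ 74,988 × g
Increase = 74,988 − 32,117.1 = 42,870.9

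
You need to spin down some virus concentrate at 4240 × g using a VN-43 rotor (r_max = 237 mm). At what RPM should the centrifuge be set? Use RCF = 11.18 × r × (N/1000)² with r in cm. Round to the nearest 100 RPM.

≈ 4000 RPM

r = 237 mm = 23.7 cm
4,240 = 11.18 × 23.7 × (N/1000)²
(N/1000)² = 4,240 / 264.966 = 16.00205
N = 1000 × √16.00205 ≈ 4,000.3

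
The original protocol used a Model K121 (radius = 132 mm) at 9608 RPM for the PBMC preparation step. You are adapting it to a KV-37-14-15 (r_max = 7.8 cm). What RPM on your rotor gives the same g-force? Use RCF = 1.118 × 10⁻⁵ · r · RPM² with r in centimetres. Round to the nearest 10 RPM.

Original rotor: r = 132 mm = 13.2 cm
RCF = 1.118 × 10⁻⁵ × r × N²
RCF_original = 1.118 × 10⁻⁵ × 13.2 × (9608)² = 1.118 × 10⁻⁵ × 13.2 × 92,313,664 ≈ 13,623.3 × g
13,623.3 = 1.118 × 10⁻⁵ × 7.8 × N²
N² = 13,623.3 / (8.7204 × 10⁻⁵) = 156,223,338
N ≈ √156,223,338 ≈ 12,498.9

12500 RPM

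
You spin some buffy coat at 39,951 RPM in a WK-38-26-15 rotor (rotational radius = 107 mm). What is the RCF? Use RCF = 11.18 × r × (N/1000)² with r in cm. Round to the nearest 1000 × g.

RCF ≈ 191000 x g

r = 107 mm = 10.7 cm
RCF = 11.18 × 10.7 × (39.951)² = 11.18 × 10.7 × 1,596.082401 ≈ 190,933 × g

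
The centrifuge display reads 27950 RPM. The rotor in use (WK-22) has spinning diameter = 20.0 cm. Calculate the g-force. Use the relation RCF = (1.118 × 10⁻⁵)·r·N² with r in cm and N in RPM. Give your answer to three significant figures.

r = 20.0 / 2 = 10 cm
RCF = 1.118 × 10⁻⁵ × r × N²
RCF = 1.118 × 10⁻⁵ × 10 × (27950)² = 1.118 × 10⁻⁵ × 10 × 781,202,500 ≈ 87,338.4 × g

≈ 87300 x g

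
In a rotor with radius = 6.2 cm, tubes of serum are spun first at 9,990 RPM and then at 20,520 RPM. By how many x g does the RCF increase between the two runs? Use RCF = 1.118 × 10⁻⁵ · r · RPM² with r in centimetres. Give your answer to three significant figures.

RCF₁ = 1.118 × 10⁻⁵ × 6.2 × (9990)² = 1.118 × 10⁻⁵ × 6.2 × 99,800,100 ≈ 6,917.7 × g
RCF₂ = 1.118 × 10⁻⁵ × 6.2 × (20520)² = 1.118 × 10⁻⁵ × 6.2 × 421,070,400 ≈ 29,186.9 × g
Increase = 29,186.9 − 6,917.7 = 22,269.2

≈ 22300 x g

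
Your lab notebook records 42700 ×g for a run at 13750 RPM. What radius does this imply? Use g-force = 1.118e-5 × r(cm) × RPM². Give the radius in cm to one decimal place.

r ≈ 20.2 cm

RCF = 1.118 × 10⁻⁵ × r × N²
42700 = 1.118 × 10⁻⁵ × r × (13750)²
r = 42700 / (1.118 × 10⁻⁵ × 189,062,500) = 42700 / 2113.719 ≈ 20.201 cm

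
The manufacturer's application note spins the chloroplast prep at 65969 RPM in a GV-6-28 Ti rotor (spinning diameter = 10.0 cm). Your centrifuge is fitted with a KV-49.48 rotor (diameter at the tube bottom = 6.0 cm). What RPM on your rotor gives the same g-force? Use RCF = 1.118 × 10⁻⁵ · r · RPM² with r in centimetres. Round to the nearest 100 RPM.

Original rotor: r = 10.0 / 2 = 5 cm
RCF = 1.118 × 10⁻⁵ × r × N²
RCF_original = 1.118 × 10⁻⁵ × 5 × (65969)² = 1.118 × 10⁻⁵ × 5 × 4,351,908,961 ≈ 243,271.7 × g
Your rotor: r = 6.0 / 2 = 3 cm
243,271.7 = 1.118 × 10⁻⁵ × 3 × N²
N² = 243,271.7 / (3.354 × 10⁻⁵) = 7,253,181,276
N ≈ √7,253,181,276 ≈ 85,165.6

85200 RPM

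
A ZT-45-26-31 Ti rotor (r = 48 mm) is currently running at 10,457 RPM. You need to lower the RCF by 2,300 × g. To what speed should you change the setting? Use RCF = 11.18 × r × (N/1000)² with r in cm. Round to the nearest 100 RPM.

N₂ ≈ 8200 RPM

r = 48 mm = 4.8 cm
Current RCF = 11.18 × 4.8 × (10.457)² = 11.18 × 4.8 × 109.348849 ≈ 5,868.1 × g
Target RCF = 5,868.1 − 2,300 = 3,568.1 × g
(N/1000)² = 3,568.1 / 53.664 = 66.48964
N = 1000 × √66.48964 ≈ 8,154.1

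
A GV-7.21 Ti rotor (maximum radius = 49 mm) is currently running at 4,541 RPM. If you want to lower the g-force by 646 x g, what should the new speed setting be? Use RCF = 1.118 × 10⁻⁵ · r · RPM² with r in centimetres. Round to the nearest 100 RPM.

≈ 3000 RPM

r = 49 mm = 4.9 cm
Current RCF = 1.118 × 10⁻⁵ × 4.9 × (4541)² = 1.118 × 10⁻⁵ × 4.9 × 20,620,681 ≈ 1,129.6 × g
Target RCF = 1,129.6 − 646 = 483.6 × g
N² = 483.6 / (5.4782 × 10⁻⁵) = 8,827,717
N ≈ √8,827,717 ≈ 2,971.1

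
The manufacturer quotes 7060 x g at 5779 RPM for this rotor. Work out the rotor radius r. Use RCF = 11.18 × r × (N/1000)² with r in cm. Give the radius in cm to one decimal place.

18.9 cm

7060 = 11.18 × r × (5.779)²
r = 7060 / (11.18 × 33.396841) = 7060 / 373.3767 ≈ 18.909 cm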